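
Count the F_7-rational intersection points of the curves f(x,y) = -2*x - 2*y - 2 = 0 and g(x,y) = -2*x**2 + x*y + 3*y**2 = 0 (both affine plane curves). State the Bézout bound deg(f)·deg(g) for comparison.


Common zeros: {(5, 1)}; count = 1; Bézout bound = 2.

deg(f) = 1, deg(g) = 2, so Bézout bound = 2.
Scan x ∈ F_7. For each x, list the y ∈ F_7 with f(x, y) ≡ 0 and those with g(x, y) ≡ 0 (mod 7); the common zeros in that column are the intersection.
  x = 0: f ≡ 0 at y ∈ {6}; g ≡ 0 at y ∈ {0}; common: ∅.
  x = 1: f ≡ 0 at y ∈ {5}; g ≡ 0 at y ∈ {3, 6}; common: ∅.
  x = 2: f ≡ 0 at y ∈ {4}; g ≡ 0 at y ∈ {5, 6}; common: ∅.
  x = 3: f ≡ 0 at y ∈ {3}; g ≡ 0 at y ∈ {2, 4}; common: ∅.
  x = 4: f ≡ 0 at y ∈ {2}; g ≡ 0 at y ∈ {3, 5}; common: ∅.
  x = 5: f ≡ 0 at y ∈ {1}; g ≡ 0 at y ∈ {1, 2}; common: {1}.
  x = 6: f ≡ 0 at y ∈ {0}; g ≡ 0 at y ∈ {1, 4}; common: ∅.
Collecting: common zeros = {(5, 1)}, so the count is 1.
Comparison with the Bézout bound: 1 ≤ 2 = deg(f)·deg(g), as expected for curves with no common component (the affine F_7-count falls short of the bound because intersections may lie at infinity, over extension fields, or carry multiplicity).


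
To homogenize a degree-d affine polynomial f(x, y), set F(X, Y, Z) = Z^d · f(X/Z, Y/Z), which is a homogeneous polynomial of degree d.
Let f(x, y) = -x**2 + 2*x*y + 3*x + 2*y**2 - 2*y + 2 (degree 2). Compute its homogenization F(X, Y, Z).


F(X, Y, Z) = -X**2 + 2*X*Y + 3*X*Z + 2*Y**2 - 2*Y*Z + 2*Z**2

deg(f) = 2.
Substitute x = X/Z, y = Y/Z into f, then multiply by Z^2.
  monomial -1·x^2·y^0 ↦ -1·X^2·Y^0·Z^0.
  monomial 2·x^1·y^1 ↦ 2·X^1·Y^1·Z^0.
  monomial 3·x^1·y^0 ↦ 3·X^1·Y^0·Z^1.
  monomial 2·x^0·y^2 ↦ 2·X^0·Y^2·Z^0.
  monomial -2·x^0·y^1 ↦ -2·X^0·Y^1·Z^1.
  monomial 2·x^0·y^0 ↦ 2·X^0·Y^0·Z^2.
Collecting: F(X, Y, Z) = -X**2 + 2*X*Y + 3*X*Z + 2*Y**2 - 2*Y*Z + 2*Z**2.


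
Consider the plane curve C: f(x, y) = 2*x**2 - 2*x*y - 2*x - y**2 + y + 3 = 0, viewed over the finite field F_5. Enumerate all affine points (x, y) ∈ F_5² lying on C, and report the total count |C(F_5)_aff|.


Affine F_5-points: {(3, 0)}; count = 1.

For each of the 25 pairs (x, y) ∈ F_5², evaluate f(x, y) mod 5. Record the zeros.
  x = 0: [0↦3, 1↦3, 2↦1, 3↦2, 4↦1]  zeros at y ∈ ∅
  x = 1: [0↦3, 1↦1, 2↦2, 3↦1, 4↦3]  zeros at y ∈ ∅
  x = 2: [0↦2, 1↦3, 2↦2, 3↦4, 4↦4]  zeros at y ∈ ∅
  x = 3: [0↦0, 1↦4, 2↦1, 3↦1, 4↦4]  zeros at y ∈ {0}
  x = 4: [0↦2, 1↦4, 2↦4, 3↦2, 4↦3]  zeros at y ∈ ∅
Collecting zeros: affine points = {(3, 0)}.
Total count |C(F_5)_aff| = 1.


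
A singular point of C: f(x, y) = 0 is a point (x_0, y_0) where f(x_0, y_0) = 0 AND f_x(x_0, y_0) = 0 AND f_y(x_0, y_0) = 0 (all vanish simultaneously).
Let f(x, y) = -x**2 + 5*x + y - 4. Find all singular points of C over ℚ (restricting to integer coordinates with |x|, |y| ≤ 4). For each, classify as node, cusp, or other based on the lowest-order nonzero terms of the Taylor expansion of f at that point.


No singular points in the scanned grid; C is smooth there.

Compute partial derivatives:
  f_x = 5 - 2*x.
  f_y = 1.
f_y = 1 is a nonzero constant, so f_y never vanishes: no point (x, y) can satisfy f = f_x = f_y = 0. In particular no (x, y) ∈ {−4, ..., 4}² is singular; the curve is smooth.


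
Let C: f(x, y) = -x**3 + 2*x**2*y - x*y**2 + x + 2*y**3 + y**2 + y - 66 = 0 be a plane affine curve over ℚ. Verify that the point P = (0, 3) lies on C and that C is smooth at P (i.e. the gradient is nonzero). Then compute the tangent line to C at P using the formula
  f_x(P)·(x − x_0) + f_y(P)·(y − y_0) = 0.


Tangent line at P: -8*x + 61*y - 183 = 0.

Step 1: f(0, 3) = 0, so P lies on C.
Step 2: partial derivatives
  f_x(x, y) = -3*x**2 + 4*x*y - y**2 + 1, f_y(x, y) = 2*x**2 - 2*x*y + 6*y**2 + 2*y + 1.
  f_x(P) = -8, f_y(P) = 61 (gradient nonzero, so P is smooth).
Step 3: tangent line at P: -8·(x − 0) + 61·(y − 3) = 0.
Expanding: -8*x + 61*y - 183 = 0.


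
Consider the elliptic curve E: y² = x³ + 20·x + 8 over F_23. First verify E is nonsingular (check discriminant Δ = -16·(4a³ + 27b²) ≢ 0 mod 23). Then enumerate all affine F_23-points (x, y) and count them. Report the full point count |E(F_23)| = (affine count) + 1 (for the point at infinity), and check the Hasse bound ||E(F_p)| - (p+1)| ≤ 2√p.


Affine points = {(0, 10), (0, 13), (1, 11), (1, 12), (3, 7), (3, 16), (5, 7), (5, 16), (7, 10), (7, 13), (8, 6), (8, 17), (10, 9), (10, 14), (11, 8), (11, 15), (13, 2), (13, 21), (15, 7), (15, 16), (16, 10), (16, 13), (18, 6), (18, 17), (19, 5), (19, 18), (20, 6), (20, 17), (21, 11), (21, 12)}; affine count = 30; |E(F_23)| = 31.

Discriminant check: Δ ∝ 4a³ + 27b² = 4·20³ + 27·8² = 4·8000 + 27·64 ≡ 10 (mod 23). Nonzero ⇒ E is nonsingular.
For each x ∈ F_23, compute rhs = x³ + 20·x + 8 mod 23, then count y ∈ F_23 with y² ≡ rhs.
  x = 0: rhs = 8, matching y values: 10, 13 (2 points).
  x = 1: rhs = 6, matching y values: 11, 12 (2 points).
  x = 2: rhs = 10, matching y values: none (0 points).
  x = 3: rhs = 3, matching y values: 7, 16 (2 points).
  x = 4: rhs = 14, matching y values: none (0 points).
  x = 5: rhs = 3, matching y values: 7, 16 (2 points).
  x = 6: rhs = 22, matching y values: none (0 points).
  x = 7: rhs = 8, matching y values: 10, 13 (2 points).
  x = 8: rhs = 13, matching y values: 6, 17 (2 points).
  x = 9: rhs = 20, matching y values: none (0 points).
  x = 10: rhs = 12, matching y values: 9, 14 (2 points).
  x = 11: rhs = 18, matching y values: 8, 15 (2 points).
  x = 12: rhs = 21, matching y values: none (0 points).
  x = 13: rhs = 4, matching y values: 2, 21 (2 points).
  x = 14: rhs = 19, matching y values: none (0 points).
  x = 15: rhs = 3, matching y values: 7, 16 (2 points).
  x = 16: rhs = 8, matching y values: 10, 13 (2 points).
  x = 17: rhs = 17, matching y values: none (0 points).
  x = 18: rhs = 13, matching y values: 6, 17 (2 points).
  x = 19: rhs = 2, matching y values: 5, 18 (2 points).
  x = 20: rhs = 13, matching y values: 6, 17 (2 points).
  x = 21: rhs = 6, matching y values: 11, 12 (2 points).
  x = 22: rhs = 10, matching y values: none (0 points).
Total affine count: 30.
Full point count |E(F_23)| = 30 + 1 = 31.
Hasse bound: |31 − (23+1)| = |7| = 7 ≤ 2√23 ≈ 9.5917 ✓.


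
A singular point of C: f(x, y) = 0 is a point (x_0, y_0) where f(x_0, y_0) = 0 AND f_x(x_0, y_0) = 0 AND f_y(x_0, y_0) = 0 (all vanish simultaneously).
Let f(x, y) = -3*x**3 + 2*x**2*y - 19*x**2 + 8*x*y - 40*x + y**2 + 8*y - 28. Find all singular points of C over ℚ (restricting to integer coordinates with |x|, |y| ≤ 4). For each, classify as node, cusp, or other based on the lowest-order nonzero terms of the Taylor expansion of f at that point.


Singular points: {(-2, 0)}; classification: node.

Compute partial derivatives:
  f_x = -9*x**2 + 4*x*y - 38*x + 8*y - 40.
  f_y = 2*x**2 + 8*x + 2*y + 8.
Scan x_0 ∈ {−4, ..., 4}. For each x_0, f_y(x_0, y) is a polynomial in y; find its integer roots y ∈ {−4, ..., 4}, then test f_x and f at those candidates.
  x = -4: f_y(-4, y) = 2*y + 8; vanishes at y ∈ {-4}. (-4, -4): f_x = 0 but f = 4 ≠ 0.
  x = -3: f_y(-3, y) = 2*y + 2; vanishes at y ∈ {-1}. (-3, -1): f_x = -3 ≠ 0.
  x = -2: f_y(-2, y) = 2*y; vanishes at y ∈ {0}. (-2, 0): f_x = 0, f = 0 — SINGULAR.
  x = -1: f_y(-1, y) = 2*y + 2; vanishes at y ∈ {-1}. (-1, -1): f_x = -15 ≠ 0.
  x = 0: f_y(0, y) = 2*y + 8; vanishes at y ∈ {-4}. (0, -4): f_x = -72 ≠ 0.
  x = 1: f_y(1, y) = 2*y + 18; no integer root y with |y| ≤ 4.
  x = 2: f_y(2, y) = 2*y + 32; no integer root y with |y| ≤ 4.
  x = 3: f_y(3, y) = 2*y + 50; no integer root y with |y| ≤ 4.
  x = 4: f_y(4, y) = 2*y + 72; no integer root y with |y| ≤ 4.
Only singular point on the grid: (-2, 0).
Classify: substitute x = -2 + u, y = 0 + v and expand: f = -3*u**3 + 2*u**2*v - u**2 + v**2.
No constant or linear terms (consistent with a singular point). Quadratic part: -u**2 + v**2. Cubic part: -3*u**3 + 2*u**2*v.
The quadratic part v**2 - u**2 = (v − u)(v + u) splits into two distinct linear factors, so there are two distinct tangent lines y − 0 = ±(x − -2) — this is a node (ordinary double point).
Classification: node.


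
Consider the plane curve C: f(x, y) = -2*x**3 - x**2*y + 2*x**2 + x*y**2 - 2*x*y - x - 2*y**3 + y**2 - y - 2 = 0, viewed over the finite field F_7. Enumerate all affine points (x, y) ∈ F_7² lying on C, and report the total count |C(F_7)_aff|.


Affine F_7-points: {(1, 1), (4, 6), (5, 3)}; count = 3.

For each of the 49 pairs (x, y) ∈ F_7², evaluate f(x, y) mod 7. Record the zeros.
  x = 0: [0↦5, 1↦3, 2↦5, 3↦6, 4↦1, 5↦6, 6↦2]  zeros at y ∈ ∅
  x = 1: [0↦4, 1↦0, 2↦2, 3↦5, 4↦4, 5↦1, 6↦5]  zeros at y ∈ {1}
  x = 2: [0↦2, 1↦1, 2↦1, 3↦4, 4↦5, 5↦6, 6↦2]  zeros at y ∈ ∅
  x = 3: [0↦1, 1↦1, 2↦4, 3↦5, 4↦6, 5↦2, 6↦2]  zeros at y ∈ ∅
  x = 4: [0↦3, 1↦2, 2↦6, 3↦3, 4↦2, 5↦5, 6↦0]  zeros at y ∈ {6}
  x = 5: [0↦3, 1↦6, 2↦2, 3↦0, 4↦2, 5↦3, 6↦5]  zeros at y ∈ {3}
  x = 6: [0↦3, 1↦1, 2↦1, 3↦5, 4↦1, 5↦5, 6↦5]  zeros at y ∈ ∅
Collecting zeros: affine points = {(1, 1), (4, 6), (5, 3)}.
Total count |C(F_7)_aff| = 3.


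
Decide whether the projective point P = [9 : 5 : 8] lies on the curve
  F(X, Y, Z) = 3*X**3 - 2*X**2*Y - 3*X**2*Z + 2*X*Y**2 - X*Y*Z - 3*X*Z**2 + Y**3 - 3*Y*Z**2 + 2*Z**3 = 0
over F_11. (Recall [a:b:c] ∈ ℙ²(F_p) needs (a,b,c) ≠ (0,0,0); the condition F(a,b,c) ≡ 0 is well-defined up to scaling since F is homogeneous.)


F(9,5,8) ≡ 8 (mod 11); P is NOT on the curve.

Evaluate F(9, 5, 8) term-by-term (mod 11).
  3*X**3 ↦ 3·729·1·1 = 2187
  -2*X**2*Y ↦ -2·81·5·1 = -810
  -3*X**2*Z ↦ -3·81·1·8 = -1944
  2*X*Y**2 ↦ 2·9·25·1 = 450
  -X*Y*Z ↦ -1·9·5·8 = -360
  -3*X*Z**2 ↦ -3·9·1·64 = -1728
  Y**3 ↦ 1·1·125·1 = 125
  -3*Y*Z**2 ↦ -3·1·5·64 = -960
  2*Z**3 ↦ 2·1·1·512 = 1024
Sum: F(9, 5, 8) = (2187) + (-810) + (-1944) + (450) + (-360) + (-1728) + (125) + (-960) + (1024) = -2016.
Reducing mod 11: -2016 ≡ 8 (mod 11).
Since F(a, b, c) ≡ 8 ≠ 0 (mod 11), P does NOT lie on the curve.


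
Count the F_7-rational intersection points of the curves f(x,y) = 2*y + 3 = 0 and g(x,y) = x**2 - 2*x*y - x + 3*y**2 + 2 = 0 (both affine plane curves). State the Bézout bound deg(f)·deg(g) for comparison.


Common zeros: {(0, 2), (5, 2)}; count = 2; Bézout bound = 2.

deg(f) = 1, deg(g) = 2, so Bézout bound = 2.
Scan x ∈ F_7. For each x, list the y ∈ F_7 with f(x, y) ≡ 0 and those with g(x, y) ≡ 0 (mod 7); the common zeros in that column are the intersection.
  x = 0: f ≡ 0 at y ∈ {2}; g ≡ 0 at y ∈ {2, 5}; common: {2}.
  x = 1: f ≡ 0 at y ∈ {2}; g ≡ 0 at y ∈ {4, 6}; common: ∅.
  x = 2: f ≡ 0 at y ∈ {2}; g ≡ 0 at y ∈ ∅; common: ∅.
  x = 3: f ≡ 0 at y ∈ {2}; g ≡ 0 at y ∈ ∅; common: ∅.
  x = 4: f ≡ 0 at y ∈ {2}; g ≡ 0 at y ∈ {0, 5}; common: ∅.
  x = 5: f ≡ 0 at y ∈ {2}; g ≡ 0 at y ∈ {2, 6}; common: {2}.
  x = 6: f ≡ 0 at y ∈ {2}; g ≡ 0 at y ∈ ∅; common: ∅.
Collecting: common zeros = {(0, 2), (5, 2)}, so the count is 2.
Comparison with the Bézout bound: 2 ≤ 2 = deg(f)·deg(g), as expected for curves with no common component (the bound is attained).


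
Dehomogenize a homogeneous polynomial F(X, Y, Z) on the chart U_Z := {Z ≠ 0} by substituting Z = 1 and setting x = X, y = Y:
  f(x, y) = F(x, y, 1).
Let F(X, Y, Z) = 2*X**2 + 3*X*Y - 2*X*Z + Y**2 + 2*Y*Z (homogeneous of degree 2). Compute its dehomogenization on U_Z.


f(x, y) = 2*x**2 + 3*x*y - 2*x + y**2 + 2*y

On U_Z we set Z = 1. Each monomial c·X^i·Y^j·Z^k in F becomes c·x^i·y^j·1^k = c·x^i·y^j.
Substituting Z = 1: F(X, Y, 1) = 2*x**2 + 3*x*y - 2*x + y**2 + 2*y.
Note: deg(f) ≤ deg(F) = 2; strict inequality happens when F is divisible by Z (lost terms).


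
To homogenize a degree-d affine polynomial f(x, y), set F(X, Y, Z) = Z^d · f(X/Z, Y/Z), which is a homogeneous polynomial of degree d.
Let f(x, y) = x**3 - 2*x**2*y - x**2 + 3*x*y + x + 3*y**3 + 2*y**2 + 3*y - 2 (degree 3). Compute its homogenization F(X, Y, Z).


F(X, Y, Z) = X**3 - 2*X**2*Y - X**2*Z + 3*X*Y*Z + X*Z**2 + 3*Y**3 + 2*Y**2*Z + 3*Y*Z**2 - 2*Z**3

deg(f) = 3.
Substitute x = X/Z, y = Y/Z into f, then multiply by Z^3.
  monomial 1·x^3·y^0 ↦ 1·X^3·Y^0·Z^0.
  monomial -2·x^2·y^1 ↦ -2·X^2·Y^1·Z^0.
  monomial -1·x^2·y^0 ↦ -1·X^2·Y^0·Z^1.
  monomial 3·x^1·y^1 ↦ 3·X^1·Y^1·Z^1.
  monomial 1·x^1·y^0 ↦ 1·X^1·Y^0·Z^2.
  monomial 3·x^0·y^3 ↦ 3·X^0·Y^3·Z^0.
  monomial 2·x^0·y^2 ↦ 2·X^0·Y^2·Z^1.
  monomial 3·x^0·y^1 ↦ 3·X^0·Y^1·Z^2.
  monomial -2·x^0·y^0 ↦ -2·X^0·Y^0·Z^3.
Collecting: F(X, Y, Z) = X**3 - 2*X**2*Y - X**2*Z + 3*X*Y*Z + X*Z**2 + 3*Y**3 + 2*Y**2*Z + 3*Y*Z**2 - 2*Z**3.


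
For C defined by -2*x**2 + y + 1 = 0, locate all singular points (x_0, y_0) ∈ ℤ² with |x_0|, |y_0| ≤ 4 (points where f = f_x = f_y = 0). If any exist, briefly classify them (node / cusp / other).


No singular points in the scanned grid; C is smooth there.

Compute partial derivatives:
  f_x = -4*x.
  f_y = 1.
f_y = 1 is a nonzero constant, so f_y never vanishes: no point (x, y) can satisfy f = f_x = f_y = 0. In particular no (x, y) ∈ {−4, ..., 4}² is singular; the curve is smooth.


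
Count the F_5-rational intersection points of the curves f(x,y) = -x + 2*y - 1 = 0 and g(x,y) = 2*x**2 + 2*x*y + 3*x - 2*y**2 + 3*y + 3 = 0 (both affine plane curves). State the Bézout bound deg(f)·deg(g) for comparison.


Common zeros: {(3, 2)}; count = 1; Bézout bound = 2.

deg(f) = 1, deg(g) = 2, so Bézout bound = 2.
Scan x ∈ F_5. For each x, list the y ∈ F_5 with f(x, y) ≡ 0 and those with g(x, y) ≡ 0 (mod 5); the common zeros in that column are the intersection.
  x = 0: f ≡ 0 at y ∈ {3}; g ≡ 0 at y ∈ ∅; common: ∅.
  x = 1: f ≡ 0 at y ∈ {1}; g ≡ 0 at y ∈ {2, 3}; common: ∅.
  x = 2: f ≡ 0 at y ∈ {4}; g ≡ 0 at y ∈ {3}; common: ∅.
  x = 3: f ≡ 0 at y ∈ {2}; g ≡ 0 at y ∈ {0, 2}; common: {2}.
  x = 4: f ≡ 0 at y ∈ {0}; g ≡ 0 at y ∈ ∅; common: ∅.
Collecting: common zeros = {(3, 2)}, so the count is 1.
Comparison with the Bézout bound: 1 ≤ 2 = deg(f)·deg(g), as expected for curves with no common component (the affine F_5-count falls short of the bound because intersections may lie at infinity, over extension fields, or carry multiplicity).


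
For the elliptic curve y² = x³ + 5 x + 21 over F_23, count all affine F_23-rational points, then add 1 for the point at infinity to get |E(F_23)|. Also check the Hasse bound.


Affine points = {(1, 2), (1, 21), (2, 4), (2, 19), (4, 6), (4, 17), (7, 10), (7, 13), (9, 6), (9, 17), (10, 6), (10, 17), (11, 2), (11, 21), (13, 11), (13, 12), (14, 11), (14, 12), (18, 3), (18, 20), (19, 11), (19, 12), (20, 5), (20, 18), (21, 7), (21, 16)}; affine count = 26; |E(F_23)| = 27.

Discriminant check: Δ ∝ 4a³ + 27b² = 4·5³ + 27·21² = 4·125 + 27·441 ≡ 10 (mod 23). Nonzero ⇒ E is nonsingular.
For each x ∈ F_23, compute rhs = x³ + 5·x + 21 mod 23, then count y ∈ F_23 with y² ≡ rhs.
  x = 0: rhs = 21, matching y values: none (0 points).
  x = 1: rhs = 4, matching y values: 2, 21 (2 points).
  x = 2: rhs = 16, matching y values: 4, 19 (2 points).
  x = 3: rhs = 17, matching y values: none (0 points).
  x = 4: rhs = 13, matching y values: 6, 17 (2 points).
  x = 5: rhs = 10, matching y values: none (0 points).
  x = 6: rhs = 14, matching y values: none (0 points).
  x = 7: rhs = 8, matching y values: 10, 13 (2 points).
  x = 8: rhs = 21, matching y values: none (0 points).
  x = 9: rhs = 13, matching y values: 6, 17 (2 points).
  x = 10: rhs = 13, matching y values: 6, 17 (2 points).
  x = 11: rhs = 4, matching y values: 2, 21 (2 points).
  x = 12: rhs = 15, matching y values: none (0 points).
  x = 13: rhs = 6, matching y values: 11, 12 (2 points).
  x = 14: rhs = 6, matching y values: 11, 12 (2 points).
  x = 15: rhs = 21, matching y values: none (0 points).
  x = 16: rhs = 11, matching y values: none (0 points).
  x = 17: rhs = 5, matching y values: none (0 points).
  x = 18: rhs = 9, matching y values: 3, 20 (2 points).
  x = 19: rhs = 6, matching y values: 11, 12 (2 points).
  x = 20: rhs = 2, matching y values: 5, 18 (2 points).
  x = 21: rhs = 3, matching y values: 7, 16 (2 points).
  x = 22: rhs = 15, matching y values: none (0 points).
Total affine count: 26.
Full point count |E(F_23)| = 26 + 1 = 27.
Hasse bound: |27 − (23+1)| = |3| = 3 ≤ 2√23 ≈ 9.5917 ✓.


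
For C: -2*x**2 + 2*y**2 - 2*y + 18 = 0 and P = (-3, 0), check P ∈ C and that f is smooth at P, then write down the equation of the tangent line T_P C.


Tangent line at P: 12*x - 2*y + 36 = 0.

Step 1: f(-3, 0) = 0, so P lies on C.
Step 2: partial derivatives
  f_x(x, y) = -4*x, f_y(x, y) = 4*y - 2.
  f_x(P) = 12, f_y(P) = -2 (gradient nonzero, so P is smooth).
Step 3: tangent line at P: 12·(x − -3) + -2·(y − 0) = 0.
Expanding: 12*x - 2*y + 36 = 0.


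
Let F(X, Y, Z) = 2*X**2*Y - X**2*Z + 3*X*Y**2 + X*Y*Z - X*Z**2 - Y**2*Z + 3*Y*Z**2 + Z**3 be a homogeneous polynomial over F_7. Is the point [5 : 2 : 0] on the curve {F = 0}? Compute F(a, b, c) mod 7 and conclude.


F(5,2,0) ≡ 6 (mod 7); P is NOT on the curve.

Evaluate F(5, 2, 0) term-by-term (mod 7).
  2*X**2*Y ↦ 2·25·2·1 = 100
  -X**2*Z ↦ -1·25·1·0 = 0
  3*X*Y**2 ↦ 3·5·4·1 = 60
  X*Y*Z ↦ 1·5·2·0 = 0
  -X*Z**2 ↦ -1·5·1·0 = 0
  -Y**2*Z ↦ -1·1·4·0 = 0
  3*Y*Z**2 ↦ 3·1·2·0 = 0
  Z**3 ↦ 1·1·1·0 = 0
Sum: F(5, 2, 0) = (100) + (0) + (60) + (0) + (0) + (0) + (0) + (0) = 160.
Reducing mod 7: 160 ≡ 6 (mod 7).
Since F(a, b, c) ≡ 6 ≠ 0 (mod 7), P does NOT lie on the curve.


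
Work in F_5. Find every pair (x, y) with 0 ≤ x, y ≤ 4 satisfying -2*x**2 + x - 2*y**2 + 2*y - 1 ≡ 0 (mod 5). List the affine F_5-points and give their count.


Affine F_5-points: {(0, 2), (0, 4), (3, 2), (3, 4)}; count = 4.

For each of the 25 pairs (x, y) ∈ F_5², evaluate f(x, y) mod 5. Record the zeros.
  x = 0: [0↦4, 1↦4, 2↦0, 3↦2, 4↦0]  zeros at y ∈ {2, 4}
  x = 1: [0↦3, 1↦3, 2↦4, 3↦1, 4↦4]  zeros at y ∈ ∅
  x = 2: [0↦3, 1↦3, 2↦4, 3↦1, 4↦4]  zeros at y ∈ ∅
  x = 3: [0↦4, 1↦4, 2↦0, 3↦2, 4↦0]  zeros at y ∈ {2, 4}
  x = 4: [0↦1, 1↦1, 2↦2, 3↦4, 4↦2]  zeros at y ∈ ∅
Collecting zeros: affine points = {(0, 2), (0, 4), (3, 2), (3, 4)}.
Total count |C(F_5)_aff| = 4.


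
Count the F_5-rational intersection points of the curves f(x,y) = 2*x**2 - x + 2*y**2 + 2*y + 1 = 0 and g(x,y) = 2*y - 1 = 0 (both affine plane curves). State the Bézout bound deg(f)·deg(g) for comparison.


Common zeros: {(0, 3), (3, 3)}; count = 2; Bézout bound = 2.

deg(f) = 2, deg(g) = 1, so Bézout bound = 2.
Scan x ∈ F_5. For each x, list the y ∈ F_5 with f(x, y) ≡ 0 and those with g(x, y) ≡ 0 (mod 5); the common zeros in that column are the intersection.
  x = 0: f ≡ 0 at y ∈ {1, 3}; g ≡ 0 at y ∈ {3}; common: {3}.
  x = 1: f ≡ 0 at y ∈ ∅; g ≡ 0 at y ∈ {3}; common: ∅.
  x = 2: f ≡ 0 at y ∈ ∅; g ≡ 0 at y ∈ {3}; common: ∅.
  x = 3: f ≡ 0 at y ∈ {1, 3}; g ≡ 0 at y ∈ {3}; common: {3}.
  x = 4: f ≡ 0 at y ∈ ∅; g ≡ 0 at y ∈ {3}; common: ∅.
Collecting: common zeros = {(0, 3), (3, 3)}, so the count is 2.
Comparison with the Bézout bound: 2 ≤ 2 = deg(f)·deg(g), as expected for curves with no common component (the bound is attained).


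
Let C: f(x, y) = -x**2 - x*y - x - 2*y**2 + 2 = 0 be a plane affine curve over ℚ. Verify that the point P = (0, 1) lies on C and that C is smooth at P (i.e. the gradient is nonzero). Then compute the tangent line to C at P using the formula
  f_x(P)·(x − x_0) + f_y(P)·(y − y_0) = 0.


Tangent line at P: -2*x - 4*y + 4 = 0.

Step 1: f(0, 1) = 0, so P lies on C.
Step 2: partial derivatives
  f_x(x, y) = -2*x - y - 1, f_y(x, y) = -x - 4*y.
  f_x(P) = -2, f_y(P) = -4 (gradient nonzero, so P is smooth).
Step 3: tangent line at P: -2·(x − 0) + -4·(y − 1) = 0.
Expanding: -2*x - 4*y + 4 = 0.


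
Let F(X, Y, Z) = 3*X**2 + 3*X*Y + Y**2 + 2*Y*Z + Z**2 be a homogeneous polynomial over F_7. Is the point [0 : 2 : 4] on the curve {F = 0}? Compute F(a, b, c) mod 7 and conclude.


F(0,2,4) ≡ 1 (mod 7); P is NOT on the curve.

Evaluate F(0, 2, 4) term-by-term (mod 7).
  3*X**2 ↦ 3·0·1·1 = 0
  3*X*Y ↦ 3·0·2·1 = 0
  Y**2 ↦ 1·1·4·1 = 4
  2*Y*Z ↦ 2·1·2·4 = 16
  Z**2 ↦ 1·1·1·16 = 16
Sum: F(0, 2, 4) = (0) + (0) + (4) + (16) + (16) = 36.
Reducing mod 7: 36 ≡ 1 (mod 7).
Since F(a, b, c) ≡ 1 ≠ 0 (mod 7), P does NOT lie on the curve.


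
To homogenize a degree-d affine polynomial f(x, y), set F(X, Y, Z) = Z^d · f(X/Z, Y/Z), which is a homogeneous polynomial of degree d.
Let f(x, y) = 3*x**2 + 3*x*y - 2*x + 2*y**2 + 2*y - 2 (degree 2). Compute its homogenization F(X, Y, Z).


F(X, Y, Z) = 3*X**2 + 3*X*Y - 2*X*Z + 2*Y**2 + 2*Y*Z - 2*Z**2

deg(f) = 2.
Substitute x = X/Z, y = Y/Z into f, then multiply by Z^2.
  monomial 3·x^2·y^0 ↦ 3·X^2·Y^0·Z^0.
  monomial 3·x^1·y^1 ↦ 3·X^1·Y^1·Z^0.
  monomial -2·x^1·y^0 ↦ -2·X^1·Y^0·Z^1.
  monomial 2·x^0·y^2 ↦ 2·X^0·Y^2·Z^0.
  monomial 2·x^0·y^1 ↦ 2·X^0·Y^1·Z^1.
  monomial -2·x^0·y^0 ↦ -2·X^0·Y^0·Z^2.
Collecting: F(X, Y, Z) = 3*X**2 + 3*X*Y - 2*X*Z + 2*Y**2 + 2*Y*Z - 2*Z**2.


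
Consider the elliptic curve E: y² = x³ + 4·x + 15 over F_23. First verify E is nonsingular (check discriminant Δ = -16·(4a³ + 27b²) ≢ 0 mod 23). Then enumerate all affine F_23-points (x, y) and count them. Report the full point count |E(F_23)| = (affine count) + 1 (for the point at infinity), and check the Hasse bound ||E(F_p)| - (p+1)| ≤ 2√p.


Affine points = {(2, 10), (2, 13), (3, 10), (3, 13), (4, 7), (4, 16), (6, 5), (6, 18), (7, 8), (7, 15), (14, 3), (14, 20), (15, 0), (16, 9), (16, 14), (18, 10), (18, 13), (19, 2), (19, 21)}; affine count = 19; |E(F_23)| = 20.

Discriminant check: Δ ∝ 4a³ + 27b² = 4·4³ + 27·15² = 4·64 + 27·225 ≡ 6 (mod 23). Nonzero ⇒ E is nonsingular.
For each x ∈ F_23, compute rhs = x³ + 4·x + 15 mod 23, then count y ∈ F_23 with y² ≡ rhs.
  x = 0: rhs = 15, matching y values: none (0 points).
  x = 1: rhs = 20, matching y values: none (0 points).
  x = 2: rhs = 8, matching y values: 10, 13 (2 points).
  x = 3: rhs = 8, matching y values: 10, 13 (2 points).
  x = 4: rhs = 3, matching y values: 7, 16 (2 points).
  x = 5: rhs = 22, matching y values: none (0 points).
  x = 6: rhs = 2, matching y values: 5, 18 (2 points).
  x = 7: rhs = 18, matching y values: 8, 15 (2 points).
  x = 8: rhs = 7, matching y values: none (0 points).
  x = 9: rhs = 21, matching y values: none (0 points).
  x = 10: rhs = 20, matching y values: none (0 points).
  x = 11: rhs = 10, matching y values: none (0 points).
  x = 12: rhs = 20, matching y values: none (0 points).
  x = 13: rhs = 10, matching y values: none (0 points).
  x = 14: rhs = 9, matching y values: 3, 20 (2 points).
  x = 15: rhs = 0, matching y values: 0 (1 points).
  x = 16: rhs = 12, matching y values: 9, 14 (2 points).
  x = 17: rhs = 5, matching y values: none (0 points).
  x = 18: rhs = 8, matching y values: 10, 13 (2 points).
  x = 19: rhs = 4, matching y values: 2, 21 (2 points).
  x = 20: rhs = 22, matching y values: none (0 points).
  x = 21: rhs = 22, matching y values: none (0 points).
  x = 22: rhs = 10, matching y values: none (0 points).
Total affine count: 19.
Full point count |E(F_23)| = 19 + 1 = 20.
Hasse bound: |20 − (23+1)| = |-4| = 4 ≤ 2√23 ≈ 9.5917 ✓.


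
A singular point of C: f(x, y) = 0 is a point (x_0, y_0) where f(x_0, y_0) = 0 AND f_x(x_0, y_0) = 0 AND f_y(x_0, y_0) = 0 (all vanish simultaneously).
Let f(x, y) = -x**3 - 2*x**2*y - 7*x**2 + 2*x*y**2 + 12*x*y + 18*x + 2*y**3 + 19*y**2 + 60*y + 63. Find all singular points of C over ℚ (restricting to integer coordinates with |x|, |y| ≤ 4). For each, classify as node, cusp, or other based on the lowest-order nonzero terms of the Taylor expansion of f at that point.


Singular points: {(0, -3)}; classification: node.

Compute partial derivatives:
  f_x = -3*x**2 - 4*x*y - 14*x + 2*y**2 + 12*y + 18.
  f_y = -2*x**2 + 4*x*y + 12*x + 6*y**2 + 38*y + 60.
Scan x_0 ∈ {−4, ..., 4}. For each x_0, f_y(x_0, y) is a polynomial in y; find its integer roots y ∈ {−4, ..., 4}, then test f_x and f at those candidates.
  x = -4: f_y(-4, y) = 6*y**2 + 22*y - 20; no integer root y with |y| ≤ 4.
  x = -3: f_y(-3, y) = 6*y**2 + 26*y + 6; no integer root y with |y| ≤ 4.
  x = -2: f_y(-2, y) = 6*y**2 + 30*y + 28; no integer root y with |y| ≤ 4.
  x = -1: f_y(-1, y) = 6*y**2 + 34*y + 46; no integer root y with |y| ≤ 4.
  x = 0: f_y(0, y) = 6*y**2 + 38*y + 60; vanishes at y ∈ {-3}. (0, -3): f_x = 0, f = 0 — SINGULAR.
  x = 1: f_y(1, y) = 6*y**2 + 42*y + 70; no integer root y with |y| ≤ 4.
  x = 2: f_y(2, y) = 6*y**2 + 46*y + 76; no integer root y with |y| ≤ 4.
  x = 3: f_y(3, y) = 6*y**2 + 50*y + 78; no integer root y with |y| ≤ 4.
  x = 4: f_y(4, y) = 6*y**2 + 54*y + 76; no integer root y with |y| ≤ 4.
Only singular point on the grid: (0, -3).
Classify: substitute x = 0 + u, y = -3 + v and expand: f = -u**3 - 2*u**2*v - u**2 + 2*u*v**2 + 2*v**3 + v**2.
No constant or linear terms (consistent with a singular point). Quadratic part: -u**2 + v**2. Cubic part: -u**3 - 2*u**2*v + 2*u*v**2 + 2*v**3.
The quadratic part v**2 - u**2 = (v − u)(v + u) splits into two distinct linear factors, so there are two distinct tangent lines y − -3 = ±(x − 0) — this is a node (ordinary double point).
Classification: node.


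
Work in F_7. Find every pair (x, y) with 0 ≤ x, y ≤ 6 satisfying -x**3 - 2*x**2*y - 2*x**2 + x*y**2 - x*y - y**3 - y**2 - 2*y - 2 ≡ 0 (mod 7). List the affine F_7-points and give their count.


Affine F_7-points: {(0, 6), (3, 6), (4, 0), (4, 4), (4, 6), (5, 1)}; count = 6.

For each of the 49 pairs (x, y) ∈ F_7², evaluate f(x, y) mod 7. Record the zeros.
  x = 0: [0↦5, 1↦1, 2↦3, 3↦5, 4↦1, 5↦6, 6↦0]  zeros at y ∈ {6}
  x = 1: [0↦2, 1↦3, 2↦5, 3↦2, 4↦2, 5↦6, 6↦1]  zeros at y ∈ ∅
  x = 2: [0↦3, 1↦5, 2↦3, 3↦5, 4↦5, 5↦4, 6↦3]  zeros at y ∈ ∅
  x = 3: [0↦2, 1↦1, 2↦5, 3↦1, 4↦4, 5↦1, 6↦0]  zeros at y ∈ {6}
  x = 4: [0↦0, 1↦6, 2↦5, 3↦5, 4↦0, 5↦5, 6↦0]  zeros at y ∈ {0, 4, 6}
  x = 5: [0↦5, 1↦0, 2↦4, 3↦4, 4↦1, 5↦3, 6↦4]  zeros at y ∈ {1}
  x = 6: [0↦4, 1↦5, 2↦3, 3↦6, 4↦1, 5↦3, 6↦6]  zeros at y ∈ ∅
Collecting zeros: affine points = {(0, 6), (3, 6), (4, 0), (4, 4), (4, 6), (5, 1)}.
Total count |C(F_7)_aff| = 6.


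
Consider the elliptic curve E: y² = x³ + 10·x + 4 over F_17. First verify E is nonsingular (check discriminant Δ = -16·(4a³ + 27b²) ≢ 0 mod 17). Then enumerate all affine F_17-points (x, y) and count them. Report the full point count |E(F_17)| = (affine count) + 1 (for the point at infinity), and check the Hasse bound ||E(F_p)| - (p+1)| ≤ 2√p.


Affine points = {(0, 2), (0, 15), (1, 7), (1, 10), (2, 7), (2, 10), (5, 3), (5, 14), (6, 5), (6, 12), (7, 3), (7, 14), (8, 1), (8, 16), (10, 4), (10, 13), (11, 0), (12, 4), (12, 13), (13, 6), (13, 11), (14, 7), (14, 10)}; affine count = 23; |E(F_17)| = 24.

Discriminant check: Δ ∝ 4a³ + 27b² = 4·10³ + 27·4² = 4·1000 + 27·16 ≡ 12 (mod 17). Nonzero ⇒ E is nonsingular.
For each x ∈ F_17, compute rhs = x³ + 10·x + 4 mod 17, then count y ∈ F_17 with y² ≡ rhs.
  x = 0: rhs = 4, matching y values: 2, 15 (2 points).
  x = 1: rhs = 15, matching y values: 7, 10 (2 points).
  x = 2: rhs = 15, matching y values: 7, 10 (2 points).
  x = 3: rhs = 10, matching y values: none (0 points).
  x = 4: rhs = 6, matching y values: none (0 points).
  x = 5: rhs = 9, matching y values: 3, 14 (2 points).
  x = 6: rhs = 8, matching y values: 5, 12 (2 points).
  x = 7: rhs = 9, matching y values: 3, 14 (2 points).
  x = 8: rhs = 1, matching y values: 1, 16 (2 points).
  x = 9: rhs = 7, matching y values: none (0 points).
  x = 10: rhs = 16, matching y values: 4, 13 (2 points).
  x = 11: rhs = 0, matching y values: 0 (1 points).
  x = 12: rhs = 16, matching y values: 4, 13 (2 points).
  x = 13: rhs = 2, matching y values: 6, 11 (2 points).
  x = 14: rhs = 15, matching y values: 7, 10 (2 points).
  x = 15: rhs = 10, matching y values: none (0 points).
  x = 16: rhs = 10, matching y values: none (0 points).
Total affine count: 23.
Full point count |E(F_17)| = 23 + 1 = 24.
Hasse bound: |24 − (17+1)| = |6| = 6 ≤ 2√17 ≈ 8.2462 ✓.


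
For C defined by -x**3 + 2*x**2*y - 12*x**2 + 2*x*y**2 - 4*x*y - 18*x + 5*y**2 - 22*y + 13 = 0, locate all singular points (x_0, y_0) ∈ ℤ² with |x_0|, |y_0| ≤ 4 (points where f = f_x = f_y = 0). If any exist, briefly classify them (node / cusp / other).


Singular points: {(-2, 3)}; classification: cusp.

Compute partial derivatives:
  f_x = -3*x**2 + 4*x*y - 24*x + 2*y**2 - 4*y - 18.
  f_y = 2*x**2 + 4*x*y - 4*x + 10*y - 22.
Scan x_0 ∈ {−4, ..., 4}. For each x_0, f_y(x_0, y) is a polynomial in y; find its integer roots y ∈ {−4, ..., 4}, then test f_x and f at those candidates.
  x = -4: f_y(-4, y) = 26 - 6*y; no integer root y with |y| ≤ 4.
  x = -3: f_y(-3, y) = 8 - 2*y; vanishes at y ∈ {4}. (-3, 4): f_x = -5 ≠ 0.
  x = -2: f_y(-2, y) = 2*y - 6; vanishes at y ∈ {3}. (-2, 3): f_x = 0, f = 0 — SINGULAR.
  x = -1: f_y(-1, y) = 6*y - 16; no integer root y with |y| ≤ 4.
  x = 0: f_y(0, y) = 10*y - 22; no integer root y with |y| ≤ 4.
  x = 1: f_y(1, y) = 14*y - 24; no integer root y with |y| ≤ 4.
  x = 2: f_y(2, y) = 18*y - 22; no integer root y with |y| ≤ 4.
  x = 3: f_y(3, y) = 22*y - 16; no integer root y with |y| ≤ 4.
  x = 4: f_y(4, y) = 26*y - 6; no integer root y with |y| ≤ 4.
Only singular point on the grid: (-2, 3).
Classify: substitute x = -2 + u, y = 3 + v and expand: f = -u**3 + 2*u**2*v + 2*u*v**2 + v**2.
No constant or linear terms (consistent with a singular point). Quadratic part: v**2. Cubic part: -u**3 + 2*u**2*v + 2*u*v**2.
The quadratic part v**2 is a perfect square, so there is a single (double) tangent line v = 0, i.e. y = 3. Restricting the cubic part to that line (v = 0) leaves -u**3 ≠ 0, so f is not divisible by v and the branch is v² ≈ u**3 to lowest order — this is a cusp.
Classification: cusp.


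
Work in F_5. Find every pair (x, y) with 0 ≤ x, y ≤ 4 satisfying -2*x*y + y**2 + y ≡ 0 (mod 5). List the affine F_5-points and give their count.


Affine F_5-points: {(0, 0), (0, 4), (1, 0), (1, 1), (2, 0), (2, 3), (3, 0), (4, 0), (4, 2)}; count = 9.

For each of the 25 pairs (x, y) ∈ F_5², evaluate f(x, y) mod 5. Record the zeros.
  x = 0: [0↦0, 1↦2, 2↦1, 3↦2, 4↦0]  zeros at y ∈ {0, 4}
  x = 1: [0↦0, 1↦0, 2↦2, 3↦1, 4↦2]  zeros at y ∈ {0, 1}
  x = 2: [0↦0, 1↦3, 2↦3, 3↦0, 4↦4]  zeros at y ∈ {0, 3}
  x = 3: [0↦0, 1↦1, 2↦4, 3↦4, 4↦1]  zeros at y ∈ {0}
  x = 4: [0↦0, 1↦4, 2↦0, 3↦3, 4↦3]  zeros at y ∈ {0, 2}
Collecting zeros: affine points = {(0, 0), (0, 4), (1, 0), (1, 1), (2, 0), (2, 3), (3, 0), (4, 0), (4, 2)}.
Total count |C(F_5)_aff| = 9.


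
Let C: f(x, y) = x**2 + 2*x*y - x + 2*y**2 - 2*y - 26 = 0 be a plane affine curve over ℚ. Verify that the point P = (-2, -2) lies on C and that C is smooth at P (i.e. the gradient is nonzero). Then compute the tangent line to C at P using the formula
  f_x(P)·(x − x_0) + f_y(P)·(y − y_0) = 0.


Tangent line at P: -9*x - 14*y - 46 = 0.

Step 1: f(-2, -2) = 0, so P lies on C.
Step 2: partial derivatives
  f_x(x, y) = 2*x + 2*y - 1, f_y(x, y) = 2*x + 4*y - 2.
  f_x(P) = -9, f_y(P) = -14 (gradient nonzero, so P is smooth).
Step 3: tangent line at P: -9·(x − -2) + -14·(y − -2) = 0.
Expanding: -9*x - 14*y - 46 = 0.


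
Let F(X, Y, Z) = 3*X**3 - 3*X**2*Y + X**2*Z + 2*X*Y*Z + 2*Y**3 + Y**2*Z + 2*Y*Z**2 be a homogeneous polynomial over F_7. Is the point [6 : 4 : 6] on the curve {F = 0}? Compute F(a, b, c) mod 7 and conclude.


F(6,4,6) ≡ 0 (mod 7); P is on the curve.

Evaluate F(6, 4, 6) term-by-term (mod 7).
  3*X**3 ↦ 3·216·1·1 = 648
  -3*X**2*Y ↦ -3·36·4·1 = -432
  X**2*Z ↦ 1·36·1·6 = 216
  2*X*Y*Z ↦ 2·6·4·6 = 288
  2*Y**3 ↦ 2·1·64·1 = 128
  Y**2*Z ↦ 1·1·16·6 = 96
  2*Y*Z**2 ↦ 2·1·4·36 = 288
Sum: F(6, 4, 6) = (648) + (-432) + (216) + (288) + (128) + (96) + (288) = 1232.
Reducing mod 7: 1232 ≡ 0 (mod 7).
Since F(a, b, c) ≡ 0 (mod 7), P lies on the curve.


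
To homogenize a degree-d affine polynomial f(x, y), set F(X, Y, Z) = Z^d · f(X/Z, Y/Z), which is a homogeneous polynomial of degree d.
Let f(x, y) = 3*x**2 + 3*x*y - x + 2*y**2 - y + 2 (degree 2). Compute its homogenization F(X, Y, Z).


F(X, Y, Z) = 3*X**2 + 3*X*Y - X*Z + 2*Y**2 - Y*Z + 2*Z**2

deg(f) = 2.
Substitute x = X/Z, y = Y/Z into f, then multiply by Z^2.
  monomial 3·x^2·y^0 ↦ 3·X^2·Y^0·Z^0.
  monomial 3·x^1·y^1 ↦ 3·X^1·Y^1·Z^0.
  monomial -1·x^1·y^0 ↦ -1·X^1·Y^0·Z^1.
  monomial 2·x^0·y^2 ↦ 2·X^0·Y^2·Z^0.
  monomial -1·x^0·y^1 ↦ -1·X^0·Y^1·Z^1.
  monomial 2·x^0·y^0 ↦ 2·X^0·Y^0·Z^2.
Collecting: F(X, Y, Z) = 3*X**2 + 3*X*Y - X*Z + 2*Y**2 - Y*Z + 2*Z**2.


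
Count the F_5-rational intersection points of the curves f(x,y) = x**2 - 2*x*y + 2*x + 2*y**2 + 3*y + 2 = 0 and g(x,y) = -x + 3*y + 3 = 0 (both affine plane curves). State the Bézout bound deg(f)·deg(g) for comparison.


Common zeros: {(2, 3)}; count = 1; Bézout bound = 2.

deg(f) = 2, deg(g) = 1, so Bézout bound = 2.
Scan x ∈ F_5. For each x, list the y ∈ F_5 with f(x, y) ≡ 0 and those with g(x, y) ≡ 0 (mod 5); the common zeros in that column are the intersection.
  x = 0: f ≡ 0 at y ∈ ∅; g ≡ 0 at y ∈ {4}; common: ∅.
  x = 1: f ≡ 0 at y ∈ {0, 2}; g ≡ 0 at y ∈ {1}; common: ∅.
  x = 2: f ≡ 0 at y ∈ {0, 3}; g ≡ 0 at y ∈ {3}; common: {3}.
  x = 3: f ≡ 0 at y ∈ ∅; g ≡ 0 at y ∈ {0}; common: ∅.
  x = 4: f ≡ 0 at y ∈ ∅; g ≡ 0 at y ∈ {2}; common: ∅.
Collecting: common zeros = {(2, 3)}, so the count is 1.
Comparison with the Bézout bound: 1 ≤ 2 = deg(f)·deg(g), as expected for curves with no common component (the affine F_5-count falls short of the bound because intersections may lie at infinity, over extension fields, or carry multiplicity).


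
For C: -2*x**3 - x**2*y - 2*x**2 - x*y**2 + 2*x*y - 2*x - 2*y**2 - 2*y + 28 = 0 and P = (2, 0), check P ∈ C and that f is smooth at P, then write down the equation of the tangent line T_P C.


Tangent line at P: -34*x - 2*y + 68 = 0.

Step 1: f(2, 0) = 0, so P lies on C.
Step 2: partial derivatives
  f_x(x, y) = -6*x**2 - 2*x*y - 4*x - y**2 + 2*y - 2, f_y(x, y) = -x**2 - 2*x*y + 2*x - 4*y - 2.
  f_x(P) = -34, f_y(P) = -2 (gradient nonzero, so P is smooth).
Step 3: tangent line at P: -34·(x − 2) + -2·(y − 0) = 0.
Expanding: -34*x - 2*y + 68 = 0.


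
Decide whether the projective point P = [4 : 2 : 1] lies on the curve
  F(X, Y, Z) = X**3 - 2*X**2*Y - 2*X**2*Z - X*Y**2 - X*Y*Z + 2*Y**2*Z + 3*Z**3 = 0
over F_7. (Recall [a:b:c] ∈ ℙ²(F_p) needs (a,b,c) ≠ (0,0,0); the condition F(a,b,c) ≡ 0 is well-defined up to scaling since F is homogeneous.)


F(4,2,1) ≡ 4 (mod 7); P is NOT on the curve.

Evaluate F(4, 2, 1) term-by-term (mod 7).
  X**3 ↦ 1·64·1·1 = 64
  -2*X**2*Y ↦ -2·16·2·1 = -64
  -2*X**2*Z ↦ -2·16·1·1 = -32
  -X*Y**2 ↦ -1·4·4·1 = -16
  -X*Y*Z ↦ -1·4·2·1 = -8
  2*Y**2*Z ↦ 2·1·4·1 = 8
  3*Z**3 ↦ 3·1·1·1 = 3
Sum: F(4, 2, 1) = (64) + (-64) + (-32) + (-16) + (-8) + (8) + (3) = -45.
Reducing mod 7: -45 ≡ 4 (mod 7).
Since F(a, b, c) ≡ 4 ≠ 0 (mod 7), P does NOT lie on the curve.


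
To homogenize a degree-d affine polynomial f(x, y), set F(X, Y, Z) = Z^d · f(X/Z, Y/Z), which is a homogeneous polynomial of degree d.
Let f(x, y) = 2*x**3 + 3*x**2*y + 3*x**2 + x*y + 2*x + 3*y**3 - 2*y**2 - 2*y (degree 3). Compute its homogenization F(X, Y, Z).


F(X, Y, Z) = 2*X**3 + 3*X**2*Y + 3*X**2*Z + X*Y*Z + 2*X*Z**2 + 3*Y**3 - 2*Y**2*Z - 2*Y*Z**2

deg(f) = 3.
Substitute x = X/Z, y = Y/Z into f, then multiply by Z^3.
  monomial 2·x^3·y^0 ↦ 2·X^3·Y^0·Z^0.
  monomial 3·x^2·y^1 ↦ 3·X^2·Y^1·Z^0.
  monomial 3·x^2·y^0 ↦ 3·X^2·Y^0·Z^1.
  monomial 1·x^1·y^1 ↦ 1·X^1·Y^1·Z^1.
  monomial 2·x^1·y^0 ↦ 2·X^1·Y^0·Z^2.
  monomial 3·x^0·y^3 ↦ 3·X^0·Y^3·Z^0.
  monomial -2·x^0·y^2 ↦ -2·X^0·Y^2·Z^1.
  monomial -2·x^0·y^1 ↦ -2·X^0·Y^1·Z^2.
Collecting: F(X, Y, Z) = 2*X**3 + 3*X**2*Y + 3*X**2*Z + X*Y*Z + 2*X*Z**2 + 3*Y**3 - 2*Y**2*Z - 2*Y*Z**2.


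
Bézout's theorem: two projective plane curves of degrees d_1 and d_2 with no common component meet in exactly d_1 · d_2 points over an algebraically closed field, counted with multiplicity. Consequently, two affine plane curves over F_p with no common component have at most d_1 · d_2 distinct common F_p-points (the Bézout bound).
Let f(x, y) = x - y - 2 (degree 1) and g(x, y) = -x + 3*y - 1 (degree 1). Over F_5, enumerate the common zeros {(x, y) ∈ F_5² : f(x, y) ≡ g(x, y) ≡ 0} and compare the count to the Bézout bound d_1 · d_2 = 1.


Common zeros: {(1, 4)}; count = 1; Bézout bound = 1.

deg(f) = 1, deg(g) = 1, so Bézout bound = 1.
Scan x ∈ F_5. For each x, list the y ∈ F_5 with f(x, y) ≡ 0 and those with g(x, y) ≡ 0 (mod 5); the common zeros in that column are the intersection.
  x = 0: f ≡ 0 at y ∈ {3}; g ≡ 0 at y ∈ {2}; common: ∅.
  x = 1: f ≡ 0 at y ∈ {4}; g ≡ 0 at y ∈ {4}; common: {4}.
  x = 2: f ≡ 0 at y ∈ {0}; g ≡ 0 at y ∈ {1}; common: ∅.
  x = 3: f ≡ 0 at y ∈ {1}; g ≡ 0 at y ∈ {3}; common: ∅.
  x = 4: f ≡ 0 at y ∈ {2}; g ≡ 0 at y ∈ {0}; common: ∅.
Collecting: common zeros = {(1, 4)}, so the count is 1.
Comparison with the Bézout bound: 1 ≤ 1 = deg(f)·deg(g), as expected for curves with no common component (the bound is attained).


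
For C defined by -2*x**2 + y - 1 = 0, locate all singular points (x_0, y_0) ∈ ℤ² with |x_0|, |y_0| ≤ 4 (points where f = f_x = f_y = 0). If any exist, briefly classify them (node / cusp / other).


No singular points in the scanned grid; C is smooth there.

Compute partial derivatives:
  f_x = -4*x.
  f_y = 1.
f_y = 1 is a nonzero constant, so f_y never vanishes: no point (x, y) can satisfy f = f_x = f_y = 0. In particular no (x, y) ∈ {−4, ..., 4}² is singular; the curve is smooth.


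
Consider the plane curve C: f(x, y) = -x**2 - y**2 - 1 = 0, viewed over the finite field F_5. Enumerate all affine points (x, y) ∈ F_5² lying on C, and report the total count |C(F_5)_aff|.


Affine F_5-points: {(0, 2), (0, 3), (2, 0), (3, 0)}; count = 4.

For each of the 25 pairs (x, y) ∈ F_5², evaluate f(x, y) mod 5. Record the zeros.
  x = 0: [0↦4, 1↦3, 2↦0, 3↦0, 4↦3]  zeros at y ∈ {2, 3}
  x = 1: [0↦3, 1↦2, 2↦4, 3↦4, 4↦2]  zeros at y ∈ ∅
  x = 2: [0↦0, 1↦4, 2↦1, 3↦1, 4↦4]  zeros at y ∈ {0}
  x = 3: [0↦0, 1↦4, 2↦1, 3↦1, 4↦4]  zeros at y ∈ {0}
  x = 4: [0↦3, 1↦2, 2↦4, 3↦4, 4↦2]  zeros at y ∈ ∅
Collecting zeros: affine points = {(0, 2), (0, 3), (2, 0), (3, 0)}.
Total count |C(F_5)_aff| = 4.


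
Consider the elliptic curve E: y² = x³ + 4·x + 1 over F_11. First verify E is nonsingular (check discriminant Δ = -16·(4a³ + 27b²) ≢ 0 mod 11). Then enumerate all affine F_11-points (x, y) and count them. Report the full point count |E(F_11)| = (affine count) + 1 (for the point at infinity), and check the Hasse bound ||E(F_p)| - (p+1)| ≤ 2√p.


Affine points = {(0, 1), (0, 10), (4, 2), (4, 9), (5, 5), (5, 6), (7, 3), (7, 8)}; affine count = 8; |E(F_11)| = 9.

Discriminant check: Δ ∝ 4a³ + 27b² = 4·4³ + 27·1² = 4·64 + 27·1 ≡ 8 (mod 11). Nonzero ⇒ E is nonsingular.
For each x ∈ F_11, compute rhs = x³ + 4·x + 1 mod 11, then count y ∈ F_11 with y² ≡ rhs.
  x = 0: rhs = 1, matching y values: 1, 10 (2 points).
  x = 1: rhs = 6, matching y values: none (0 points).
  x = 2: rhs = 6, matching y values: none (0 points).
  x = 3: rhs = 7, matching y values: none (0 points).
  x = 4: rhs = 4, matching y values: 2, 9 (2 points).
  x = 5: rhs = 3, matching y values: 5, 6 (2 points).
  x = 6: rhs = 10, matching y values: none (0 points).
  x = 7: rhs = 9, matching y values: 3, 8 (2 points).
  x = 8: rhs = 6, matching y values: none (0 points).
  x = 9: rhs = 7, matching y values: none (0 points).
  x = 10: rhs = 7, matching y values: none (0 points).
Total affine count: 8.
Full point count |E(F_11)| = 8 + 1 = 9.
Hasse bound: |9 − (11+1)| = |-3| = 3 ≤ 2√11 ≈ 6.6332 ✓.
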